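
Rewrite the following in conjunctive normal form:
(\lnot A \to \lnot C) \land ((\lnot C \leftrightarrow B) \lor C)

(\lnot A \to \lnot C) \land ((\lnot C \leftrightarrow B) \lor C)
≡ (\lnot \lnot A \lor \lnot C) \land ((\lnot C \leftrightarrow B) \lor C)   [eliminate \to]
≡ (\lnot \lnot A \lor \lnot C) \land (((\lnot C \to B) \land (B \to \lnot C)) \lor C)   [eliminate \leftrightarrow]
≡ (\lnot \lnot A \lor \lnot C) \land (((\lnot \lnot C \lor B) \land (B \to \lnot C)) \lor C)   [eliminate \to]
≡ (\lnot \lnot A \lor \lnot C) \land (((\lnot \lnot C \lor B) \land (\lnot B \lor \lnot C)) \lor C)   [eliminate \to]
≡ (A \lor \lnot C) \land (((\lnot \lnot C \lor B) \land (\lnot B \lor \lnot C)) \lor C)   [double negation]
≡ (A \lor \lnot C) \land (((C \lor B) \land (\lnot B \lor \lnot C)) \lor C)   [double negation]
≡ (A \lor \lnot C) \land (C \lor B \lor C) \land (\lnot B \lor \lnot C \lor C)   [distribute \lor over \land]
≡ (A \lor \lnot C) \land (C \lor B)   [simplify]

(A \lor \lnot C) \land (C \lor B)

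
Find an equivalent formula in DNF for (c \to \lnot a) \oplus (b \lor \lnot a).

(\lnot c \land \lnot b \land a) \lor (c \land a \land b)

(c \to \lnot a) \oplus (b \lor \lnot a)
≡ ((c \to \lnot a) \land \lnot (b \lor \lnot a)) \lor (\lnot (c \to \lnot a) \land (b \lor \lnot a))   [expand \oplus]
≡ ((\lnot c \lor \lnot a) \land \lnot (b \lor \lnot a)) \lor (\lnot (c \to \lnot a) \land (b \lor \lnot a))   [eliminate \to]
≡ ((\lnot c \lor \lnot a) \land \lnot (b \lor \lnot a)) \lor (\lnot (\lnot c \lor \lnot a) \land (b \lor \lnot a))   [eliminate \to]
≡ ((\lnot c \lor \lnot a) \land \lnot b \land \lnot \lnot a) \lor (\lnot (\lnot c \lor \lnot a) \land (b \lor \lnot a))   [De Morgan]
≡ ((\lnot c \lor \lnot a) \land \lnot b \land a) \lor (\lnot (\lnot c \lor \lnot a) \land (b \lor \lnot a))   [double negation]
≡ ((\lnot c \lor \lnot a) \land \lnot b \land a) \lor (\lnot \lnot c \land \lnot \lnot a \land (b \lor \lnot a))   [De Morgan]
≡ ((\lnot c \lor \lnot a) \land \lnot b \land a) \lor (c \land \lnot \lnot a \land (b \lor \lnot a))   [double negation]
≡ ((\lnot c \lor \lnot a) \land \lnot b \land a) \lor (c \land a \land (b \lor \lnot a))   [double negation]
≡ (\lnot c \land \lnot b \land a) \lor (\lnot a \land \lnot b \land a) \lor (c \land a \land b) \lor (c \land a \land \lnot a)   [distribute \land over \lor]
≡ (\lnot c \land \lnot b \land a) \lor (c \land a \land b)   [simplify]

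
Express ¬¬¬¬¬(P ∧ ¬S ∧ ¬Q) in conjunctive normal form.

¬¬¬¬¬(P ∧ ¬S ∧ ¬Q)
⇔ ¬¬¬(P ∧ ¬S ∧ ¬Q)   (double negation)
⇔ ¬(P ∧ ¬S ∧ ¬Q)   (double negation)
⇔ ¬P ∨ ¬¬S ∨ ¬¬Q   (De Morgan)
⇔ ¬P ∨ S ∨ ¬¬Q   (double negation)
⇔ ¬P ∨ S ∨ Q   (double negation)

¬P ∨ S ∨ Q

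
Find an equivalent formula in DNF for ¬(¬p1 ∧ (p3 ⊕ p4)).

¬(¬p1 ∧ (p3 ⊕ p4))
= ¬(¬p1 ∧ ((p3 ∧ ¬p4) ∨ (¬p3 ∧ p4)))
= ¬¬p1 ∨ ¬((p3 ∧ ¬p4) ∨ (¬p3 ∧ p4))
= p1 ∨ ¬((p3 ∧ ¬p4) ∨ (¬p3 ∧ p4))
= p1 ∨ (¬(p3 ∧ ¬p4) ∧ ¬(¬p3 ∧ p4))
= p1 ∨ ((¬p3 ∨ ¬¬p4) ∧ ¬(¬p3 ∧ p4))
= p1 ∨ ((¬p3 ∨ p4) ∧ ¬(¬p3 ∧ p4))
= p1 ∨ ((¬p3 ∨ p4) ∧ (¬¬p3 ∨ ¬p4))
= p1 ∨ ((¬p3 ∨ p4) ∧ (p3 ∨ ¬p4))
= p1 ∨ (¬p3 ∧ p3) ∨ (¬p3 ∧ ¬p4) ∨ (p4 ∧ p3) ∨ (p4 ∧ ¬p4)
= p1 ∨ (¬p3 ∧ ¬p4) ∨ (p4 ∧ p3)

p1 ∨ (¬p3 ∧ ¬p4) ∨ (p4 ∧ p3)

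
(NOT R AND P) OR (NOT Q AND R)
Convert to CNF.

(NOT R AND P) OR (NOT Q AND R)
= (NOT R OR NOT Q) AND (NOT R OR R) AND (P OR NOT Q) AND (P OR R)   — distribute OR over AND
= (NOT R OR NOT Q) AND (P OR NOT Q) AND (P OR R)   — simplify

(NOT R OR NOT Q) AND (P OR NOT Q) AND (P OR R)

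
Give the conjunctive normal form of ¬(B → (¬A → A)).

B ∧ ¬A

¬(B → (¬A → A))
≡ ¬(¬B ∨ (¬A → A))   — eliminate →
≡ ¬(¬B ∨ ¬¬A ∨ A)   — eliminate →
≡ ¬¬B ∧ ¬¬¬A ∧ ¬A   — De Morgan
≡ B ∧ ¬¬¬A ∧ ¬A   — double negation
≡ B ∧ ¬A ∧ ¬A   — double negation
≡ B ∧ ¬A   — simplify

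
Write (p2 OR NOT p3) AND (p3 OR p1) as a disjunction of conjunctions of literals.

(p2 AND p3) OR (p2 AND p1) OR (NOT p3 AND p1)

(p2 OR NOT p3) AND (p3 OR p1)
≡ (p2 AND p3) OR (p2 AND p1) OR (NOT p3 AND p3) OR (NOT p3 AND p1)   [distribute AND over OR]
≡ (p2 AND p3) OR (p2 AND p1) OR (NOT p3 AND p1)   [simplify]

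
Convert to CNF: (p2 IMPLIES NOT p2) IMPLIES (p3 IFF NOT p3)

(p2 OR NOT p3) AND (p2 OR p3)

(p2 IMPLIES NOT p2) IMPLIES (p3 IFF NOT p3)
≡ NOT (p2 IMPLIES NOT p2) OR (p3 IFF NOT p3)   [eliminate IMPLIES]
≡ NOT (NOT p2 OR NOT p2) OR (p3 IFF NOT p3)   [eliminate IMPLIES]
≡ NOT (NOT p2 OR NOT p2) OR ((p3 IMPLIES NOT p3) AND (NOT p3 IMPLIES p3))   [eliminate IFF]
≡ NOT (NOT p2 OR NOT p2) OR ((NOT p3 OR NOT p3) AND (NOT p3 IMPLIES p3))   [eliminate IMPLIES]
≡ NOT (NOT p2 OR NOT p2) OR ((NOT p3 OR NOT p3) AND (NOT NOT p3 OR p3))   [eliminate IMPLIES]
≡ (NOT NOT p2 AND NOT NOT p2) OR ((NOT p3 OR NOT p3) AND (NOT NOT p3 OR p3))   [De Morgan]
≡ (p2 AND NOT NOT p2) OR ((NOT p3 OR NOT p3) AND (NOT NOT p3 OR p3))   [double negation]
≡ (p2 AND p2) OR ((NOT p3 OR NOT p3) AND (NOT NOT p3 OR p3))   [double negation]
≡ (p2 AND p2) OR ((NOT p3 OR NOT p3) AND (p3 OR p3))   [double negation]
≡ (p2 OR NOT p3 OR NOT p3) AND (p2 OR p3 OR p3) AND (p2 OR NOT p3 OR NOT p3) AND (p2 OR p3 OR p3)   [distribute OR over AND]
≡ (p2 OR NOT p3) AND (p2 OR p3)   [simplify]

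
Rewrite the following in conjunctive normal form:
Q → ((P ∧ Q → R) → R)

Q → ((P ∧ Q → R) → R)
≡ ¬Q ∨ ((P ∧ Q → R) → R)   [eliminate →]
≡ ¬Q ∨ ¬(P ∧ Q → R) ∨ R   [eliminate →]
≡ ¬Q ∨ ¬(¬(P ∧ Q) ∨ R) ∨ R   [eliminate →]
≡ ¬Q ∨ ¬¬(P ∧ Q) ∧ ¬R ∨ R   [De Morgan]
≡ ¬Q ∨ P ∧ Q ∧ ¬R ∨ R   [double negation]
≡ (¬Q ∨ P ∨ R) ∧ (¬Q ∨ Q ∨ R) ∧ (¬Q ∨ ¬R ∨ R)   [distribute ∨ over ∧]
≡ ¬Q ∨ P ∨ R   [simplify]

¬Q ∨ P ∨ R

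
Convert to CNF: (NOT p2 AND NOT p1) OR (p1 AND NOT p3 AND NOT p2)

NOT p2 AND (NOT p1 OR NOT p3)

(NOT p2 AND NOT p1) OR (p1 AND NOT p3 AND NOT p2)
= (NOT p2 OR p1) AND (NOT p2 OR NOT p3) AND (NOT p2 OR NOT p2) AND (NOT p1 OR p1) AND (NOT p1 OR NOT p3) AND (NOT p1 OR NOT p2)   [distribute OR over AND]
= NOT p2 AND (NOT p1 OR NOT p3)   [simplify]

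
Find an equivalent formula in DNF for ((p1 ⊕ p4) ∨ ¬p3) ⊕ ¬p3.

(p1 ∧ ¬p4 ∧ p3) ∨ (¬p1 ∧ p4 ∧ p3)

((p1 ⊕ p4) ∨ ¬p3) ⊕ ¬p3
⇔ (((p1 ⊕ p4) ∨ ¬p3) ∧ ¬¬p3) ∨ (¬((p1 ⊕ p4) ∨ ¬p3) ∧ ¬p3)   — expand ⊕
⇔ (((p1 ∧ ¬p4) ∨ (¬p1 ∧ p4) ∨ ¬p3) ∧ ¬¬p3) ∨ (¬((p1 ⊕ p4) ∨ ¬p3) ∧ ¬p3)   — expand ⊕
⇔ (((p1 ∧ ¬p4) ∨ (¬p1 ∧ p4) ∨ ¬p3) ∧ ¬¬p3) ∨ (¬((p1 ∧ ¬p4) ∨ (¬p1 ∧ p4) ∨ ¬p3) ∧ ¬p3)   — expand ⊕
⇔ (((p1 ∧ ¬p4) ∨ (¬p1 ∧ p4) ∨ ¬p3) ∧ p3) ∨ (¬((p1 ∧ ¬p4) ∨ (¬p1 ∧ p4) ∨ ¬p3) ∧ ¬p3)   — double negation
⇔ (((p1 ∧ ¬p4) ∨ (¬p1 ∧ p4) ∨ ¬p3) ∧ p3) ∨ (¬(p1 ∧ ¬p4) ∧ ¬(¬p1 ∧ p4) ∧ ¬¬p3 ∧ ¬p3)   — De Morgan
⇔ (((p1 ∧ ¬p4) ∨ (¬p1 ∧ p4) ∨ ¬p3) ∧ p3) ∨ ((¬p1 ∨ ¬¬p4) ∧ ¬(¬p1 ∧ p4) ∧ ¬¬p3 ∧ ¬p3)   — De Morgan
⇔ (((p1 ∧ ¬p4) ∨ (¬p1 ∧ p4) ∨ ¬p3) ∧ p3) ∨ ((¬p1 ∨ p4) ∧ ¬(¬p1 ∧ p4) ∧ ¬¬p3 ∧ ¬p3)   — double negation
⇔ (((p1 ∧ ¬p4) ∨ (¬p1 ∧ p4) ∨ ¬p3) ∧ p3) ∨ ((¬p1 ∨ p4) ∧ (¬¬p1 ∨ ¬p4) ∧ ¬¬p3 ∧ ¬p3)   — De Morgan
⇔ (((p1 ∧ ¬p4) ∨ (¬p1 ∧ p4) ∨ ¬p3) ∧ p3) ∨ ((¬p1 ∨ p4) ∧ (p1 ∨ ¬p4) ∧ ¬¬p3 ∧ ¬p3)   — double negation
⇔ (((p1 ∧ ¬p4) ∨ (¬p1 ∧ p4) ∨ ¬p3) ∧ p3) ∨ ((¬p1 ∨ p4) ∧ (p1 ∨ ¬p4) ∧ p3 ∧ ¬p3)   — double negation
⇔ (p1 ∧ ¬p4 ∧ p3) ∨ (¬p1 ∧ p4 ∧ p3) ∨ (¬p3 ∧ p3) ∨ (¬p1 ∧ p1 ∧ p3 ∧ ¬p3) ∨ (¬p1 ∧ ¬p4 ∧ p3 ∧ ¬p3) ∨ (p4 ∧ p1 ∧ p3 ∧ ¬p3) ∨ (p4 ∧ ¬p4 ∧ p3 ∧ ¬p3)   — distribute ∧ over ∨
⇔ (p1 ∧ ¬p4 ∧ p3) ∨ (¬p1 ∧ p4 ∧ p3)   — simplify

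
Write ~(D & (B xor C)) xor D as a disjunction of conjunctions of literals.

~D | (D & B & ~C) | (D & ~B & C)

~(D & (B xor C)) xor D
⇔ (~(D & (B xor C)) & ~D) | (~~(D & (B xor C)) & D)
⇔ (~(D & ((B & ~C) | (~B & C))) & ~D) | (~~(D & (B xor C)) & D)
⇔ (~(D & ((B & ~C) | (~B & C))) & ~D) | (~~(D & ((B & ~C) | (~B & C))) & D)
⇔ ((~D | ~((B & ~C) | (~B & C))) & ~D) | (~~(D & ((B & ~C) | (~B & C))) & D)
⇔ ((~D | (~(B & ~C) & ~(~B & C))) & ~D) | (~~(D & ((B & ~C) | (~B & C))) & D)
⇔ ((~D | ((~B | ~~C) & ~(~B & C))) & ~D) | (~~(D & ((B & ~C) | (~B & C))) & D)
⇔ ((~D | ((~B | C) & ~(~B & C))) & ~D) | (~~(D & ((B & ~C) | (~B & C))) & D)
⇔ ((~D | ((~B | C) & (~~B | ~C))) & ~D) | (~~(D & ((B & ~C) | (~B & C))) & D)
⇔ ((~D | ((~B | C) & (B | ~C))) & ~D) | (~~(D & ((B & ~C) | (~B & C))) & D)
⇔ ((~D | ((~B | C) & (B | ~C))) & ~D) | (D & ((B & ~C) | (~B & C)) & D)
⇔ (~D & ~D) | (~B & B & ~D) | (~B & ~C & ~D) | (C & B & ~D) | (C & ~C & ~D) | (D & B & ~C & D) | (D & ~B & C & D)
⇔ ~D | (D & B & ~C) | (D & ~B & C)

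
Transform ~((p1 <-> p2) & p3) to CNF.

~((p1 <-> p2) & p3)
= ~((p1 -> p2) & (p2 -> p1) & p3)   [eliminate <->]
= ~((~p1 | p2) & (p2 -> p1) & p3)   [eliminate ->]
= ~((~p1 | p2) & (~p2 | p1) & p3)   [eliminate ->]
= ~(~p1 | p2) | ~(~p2 | p1) | ~p3   [De Morgan]
= (~~p1 & ~p2) | ~(~p2 | p1) | ~p3   [De Morgan]
= (p1 & ~p2) | ~(~p2 | p1) | ~p3   [double negation]
= (p1 & ~p2) | (~~p2 & ~p1) | ~p3   [De Morgan]
= (p1 & ~p2) | (p2 & ~p1) | ~p3   [double negation]
= (p1 | p2 | ~p3) & (p1 | ~p1 | ~p3) & (~p2 | p2 | ~p3) & (~p2 | ~p1 | ~p3)   [distribute | over &]
= (p1 | p2 | ~p3) & (~p2 | ~p1 | ~p3)   [simplify]

(p1 | p2 | ~p3) & (~p2 | ~p1 | ~p3)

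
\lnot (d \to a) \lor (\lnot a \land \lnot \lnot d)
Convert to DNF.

d \land \lnot a

\lnot (d \to a) \lor (\lnot a \land \lnot \lnot d)
≡ \lnot (\lnot d \lor a) \lor (\lnot a \land \lnot \lnot d)   (eliminate \to)
≡ (\lnot \lnot d \land \lnot a) \lor (\lnot a \land \lnot \lnot d)   (De Morgan)
≡ (d \land \lnot a) \lor (\lnot a \land \lnot \lnot d)   (double negation)
≡ (d \land \lnot a) \lor (\lnot a \land d)   (double negation)
≡ d \land \lnot a   (simplify)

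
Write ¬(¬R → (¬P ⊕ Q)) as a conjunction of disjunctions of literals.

¬(¬R → (¬P ⊕ Q))
= ¬(¬¬R ∨ (¬P ⊕ Q))   [eliminate →]
= ¬(¬¬R ∨ ((¬P ∨ Q) ∧ ¬(¬P ∧ Q)))   [expand ⊕]
= ¬¬¬R ∧ ¬((¬P ∨ Q) ∧ ¬(¬P ∧ Q))   [De Morgan]
= ¬R ∧ ¬((¬P ∨ Q) ∧ ¬(¬P ∧ Q))   [double negation]
= ¬R ∧ (¬(¬P ∨ Q) ∨ ¬¬(¬P ∧ Q))   [De Morgan]
= ¬R ∧ ((¬¬P ∧ ¬Q) ∨ ¬¬(¬P ∧ Q))   [De Morgan]
= ¬R ∧ ((P ∧ ¬Q) ∨ ¬¬(¬P ∧ Q))   [double negation]
= ¬R ∧ ((P ∧ ¬Q) ∨ (¬P ∧ Q))   [double negation]
= ¬R ∧ (P ∨ ¬P) ∧ (P ∨ Q) ∧ (¬Q ∨ ¬P) ∧ (¬Q ∨ Q)   [distribute ∨ over ∧]
= ¬R ∧ (P ∨ Q) ∧ (¬Q ∨ ¬P)   [simplify]

¬R ∧ (P ∨ Q) ∧ (¬Q ∨ ¬P)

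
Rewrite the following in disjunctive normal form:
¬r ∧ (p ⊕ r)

¬r ∧ p

¬r ∧ (p ⊕ r)
= ¬r ∧ ((p ∧ ¬r) ∨ (¬p ∧ r))
= (¬r ∧ p ∧ ¬r) ∨ (¬r ∧ ¬p ∧ r)
= ¬r ∧ p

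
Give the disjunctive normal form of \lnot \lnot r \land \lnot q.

\lnot \lnot r \land \lnot q
≡ r \land \lnot q   [double negation]

r \land \lnot q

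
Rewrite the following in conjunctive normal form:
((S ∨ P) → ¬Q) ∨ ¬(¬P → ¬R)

((S ∨ P) → ¬Q) ∨ ¬(¬P → ¬R)
≡ ¬(S ∨ P) ∨ ¬Q ∨ ¬(¬P → ¬R)
≡ ¬(S ∨ P) ∨ ¬Q ∨ ¬(¬¬P ∨ ¬R)
≡ (¬S ∧ ¬P) ∨ ¬Q ∨ ¬(¬¬P ∨ ¬R)
≡ (¬S ∧ ¬P) ∨ ¬Q ∨ (¬¬¬P ∧ ¬¬R)
≡ (¬S ∧ ¬P) ∨ ¬Q ∨ (¬P ∧ ¬¬R)
≡ (¬S ∧ ¬P) ∨ ¬Q ∨ (¬P ∧ R)
≡ (¬S ∨ ¬Q ∨ ¬P) ∧ (¬S ∨ ¬Q ∨ R) ∧ (¬P ∨ ¬Q ∨ ¬P) ∧ (¬P ∨ ¬Q ∨ R)
≡ (¬S ∨ ¬Q ∨ R) ∧ (¬P ∨ ¬Q)

(¬S ∨ ¬Q ∨ R) ∧ (¬P ∨ ¬Q)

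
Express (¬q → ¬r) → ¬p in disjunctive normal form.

(¬q ∧ r) ∨ ¬p

(¬q → ¬r) → ¬p
≡ ¬(¬q → ¬r) ∨ ¬p   (eliminate →)
≡ ¬(¬¬q ∨ ¬r) ∨ ¬p   (eliminate →)
≡ (¬¬¬q ∧ ¬¬r) ∨ ¬p   (De Morgan)
≡ (¬q ∧ ¬¬r) ∨ ¬p   (double negation)
≡ (¬q ∧ r) ∨ ¬p   (double negation)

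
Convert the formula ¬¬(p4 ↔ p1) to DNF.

¬p4 ∧ ¬p1 ∨ p1 ∧ p4

¬¬(p4 ↔ p1)
≡ ¬¬((p4 → p1) ∧ (p1 → p4))   — eliminate ↔
≡ ¬¬((¬p4 ∨ p1) ∧ (p1 → p4))   — eliminate →
≡ ¬¬((¬p4 ∨ p1) ∧ (¬p1 ∨ p4))   — eliminate →
≡ (¬p4 ∨ p1) ∧ (¬p1 ∨ p4)   — double negation
≡ ¬p4 ∧ ¬p1 ∨ ¬p4 ∧ p4 ∨ p1 ∧ ¬p1 ∨ p1 ∧ p4   — distribute ∧ over ∨
≡ ¬p4 ∧ ¬p1 ∨ p1 ∧ p4   — simplify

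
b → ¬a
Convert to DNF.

b → ¬a
≡ ¬b ∨ ¬a

¬b ∨ ¬a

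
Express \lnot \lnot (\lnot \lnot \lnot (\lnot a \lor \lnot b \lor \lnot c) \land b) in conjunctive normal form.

\lnot \lnot (\lnot \lnot \lnot (\lnot a \lor \lnot b \lor \lnot c) \land b)
≡ \lnot \lnot \lnot (\lnot a \lor \lnot b \lor \lnot c) \land b
≡ \lnot (\lnot a \lor \lnot b \lor \lnot c) \land b
≡ \lnot \lnot a \land \lnot \lnot b \land \lnot \lnot c \land b
≡ a \land \lnot \lnot b \land \lnot \lnot c \land b
≡ a \land b \land \lnot \lnot c \land b
≡ a \land b \land c \land b
≡ a \land b \land c

a \land b \land c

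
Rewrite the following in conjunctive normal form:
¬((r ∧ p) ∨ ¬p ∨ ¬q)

(¬r ∨ ¬p) ∧ p ∧ q

¬((r ∧ p) ∨ ¬p ∨ ¬q)
= ¬(r ∧ p) ∧ ¬¬p ∧ ¬¬q
= (¬r ∨ ¬p) ∧ ¬¬p ∧ ¬¬q
= (¬r ∨ ¬p) ∧ p ∧ ¬¬q
= (¬r ∨ ¬p) ∧ p ∧ q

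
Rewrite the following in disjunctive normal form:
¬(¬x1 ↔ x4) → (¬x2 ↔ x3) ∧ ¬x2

x1 ∧ ¬x4 ∨ x4 ∧ ¬x1 ∨ x3 ∧ ¬x2

¬(¬x1 ↔ x4) → (¬x2 ↔ x3) ∧ ¬x2
= ¬¬(¬x1 ↔ x4) ∨ (¬x2 ↔ x3) ∧ ¬x2   (eliminate →)
= ¬¬((¬x1 → x4) ∧ (x4 → ¬x1)) ∨ (¬x2 ↔ x3) ∧ ¬x2   (eliminate ↔)
= ¬¬((¬¬x1 ∨ x4) ∧ (x4 → ¬x1)) ∨ (¬x2 ↔ x3) ∧ ¬x2   (eliminate →)
= ¬¬((¬¬x1 ∨ x4) ∧ (¬x4 ∨ ¬x1)) ∨ (¬x2 ↔ x3) ∧ ¬x2   (eliminate →)
= ¬¬((¬¬x1 ∨ x4) ∧ (¬x4 ∨ ¬x1)) ∨ (¬x2 → x3) ∧ (x3 → ¬x2) ∧ ¬x2   (eliminate ↔)
= ¬¬((¬¬x1 ∨ x4) ∧ (¬x4 ∨ ¬x1)) ∨ (¬¬x2 ∨ x3) ∧ (x3 → ¬x2) ∧ ¬x2   (eliminate →)
= ¬¬((¬¬x1 ∨ x4) ∧ (¬x4 ∨ ¬x1)) ∨ (¬¬x2 ∨ x3) ∧ (¬x3 ∨ ¬x2) ∧ ¬x2   (eliminate →)
= (¬¬x1 ∨ x4) ∧ (¬x4 ∨ ¬x1) ∨ (¬¬x2 ∨ x3) ∧ (¬x3 ∨ ¬x2) ∧ ¬x2   (double negation)
= (x1 ∨ x4) ∧ (¬x4 ∨ ¬x1) ∨ (¬¬x2 ∨ x3) ∧ (¬x3 ∨ ¬x2) ∧ ¬x2   (double negation)
= (x1 ∨ x4) ∧ (¬x4 ∨ ¬x1) ∨ (x2 ∨ x3) ∧ (¬x3 ∨ ¬x2) ∧ ¬x2   (double negation)
= x1 ∧ ¬x4 ∨ x1 ∧ ¬x1 ∨ x4 ∧ ¬x4 ∨ x4 ∧ ¬x1 ∨ x2 ∧ ¬x3 ∧ ¬x2 ∨ x2 ∧ ¬x2 ∧ ¬x2 ∨ x3 ∧ ¬x3 ∧ ¬x2 ∨ x3 ∧ ¬x2 ∧ ¬x2   (distribute ∧ over ∨)
= x1 ∧ ¬x4 ∨ x4 ∧ ¬x1 ∨ x3 ∧ ¬x2   (simplify)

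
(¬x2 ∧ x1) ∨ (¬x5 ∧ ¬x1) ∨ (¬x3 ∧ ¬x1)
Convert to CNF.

(¬x2 ∨ ¬x5 ∨ ¬x3) ∧ (¬x2 ∨ ¬x1) ∧ (x1 ∨ ¬x5 ∨ ¬x3)

(¬x2 ∧ x1) ∨ (¬x5 ∧ ¬x1) ∨ (¬x3 ∧ ¬x1)
≡ (¬x2 ∨ ¬x5 ∨ ¬x3) ∧ (¬x2 ∨ ¬x5 ∨ ¬x1) ∧ (¬x2 ∨ ¬x1 ∨ ¬x3) ∧ (¬x2 ∨ ¬x1 ∨ ¬x1) ∧ (x1 ∨ ¬x5 ∨ ¬x3) ∧ (x1 ∨ ¬x5 ∨ ¬x1) ∧ (x1 ∨ ¬x1 ∨ ¬x3) ∧ (x1 ∨ ¬x1 ∨ ¬x1)   — distribute ∨ over ∧
≡ (¬x2 ∨ ¬x5 ∨ ¬x3) ∧ (¬x2 ∨ ¬x1) ∧ (x1 ∨ ¬x5 ∨ ¬x3)   — simplify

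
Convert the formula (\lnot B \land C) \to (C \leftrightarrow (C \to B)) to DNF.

B \lor \lnot C

(\lnot B \land C) \to (C \leftrightarrow (C \to B))
= \lnot (\lnot B \land C) \lor (C \leftrightarrow (C \to B))   [eliminate \to]
= \lnot (\lnot B \land C) \lor ((C \to (C \to B)) \land ((C \to B) \to C))   [eliminate \leftrightarrow]
= \lnot (\lnot B \land C) \lor ((\lnot C \lor (C \to B)) \land ((C \to B) \to C))   [eliminate \to]
= \lnot (\lnot B \land C) \lor ((\lnot C \lor \lnot C \lor B) \land ((C \to B) \to C))   [eliminate \to]
= \lnot (\lnot B \land C) \lor ((\lnot C \lor \lnot C \lor B) \land (\lnot (C \to B) \lor C))   [eliminate \to]
= \lnot (\lnot B \land C) \lor ((\lnot C \lor \lnot C \lor B) \land (\lnot (\lnot C \lor B) \lor C))   [eliminate \to]
= \lnot \lnot B \lor \lnot C \lor ((\lnot C \lor \lnot C \lor B) \land (\lnot (\lnot C \lor B) \lor C))   [De Morgan]
= B \lor \lnot C \lor ((\lnot C \lor \lnot C \lor B) \land (\lnot (\lnot C \lor B) \lor C))   [double negation]
= B \lor \lnot C \lor ((\lnot C \lor \lnot C \lor B) \land ((\lnot \lnot C \land \lnot B) \lor C))   [De Morgan]
= B \lor \lnot C \lor ((\lnot C \lor \lnot C \lor B) \land ((C \land \lnot B) \lor C))   [double negation]
= B \lor \lnot C \lor (\lnot C \land C \land \lnot B) \lor (\lnot C \land C) \lor (\lnot C \land C \land \lnot B) \lor (\lnot C \land C) \lor (B \land C \land \lnot B) \lor (B \land C)   [distribute \land over \lor]
= B \lor \lnot C   [simplify]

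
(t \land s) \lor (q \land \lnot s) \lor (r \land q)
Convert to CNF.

(t \land s) \lor (q \land \lnot s) \lor (r \land q)
≡ (t \lor q \lor r) \land (t \lor q \lor q) \land (t \lor \lnot s \lor r) \land (t \lor \lnot s \lor q) \land (s \lor q \lor r) \land (s \lor q \lor q) \land (s \lor \lnot s \lor r) \land (s \lor \lnot s \lor q)   — distribute \lor over \land
≡ (t \lor q) \land (t \lor \lnot s \lor r) \land (s \lor q)   — simplify

(t \lor q) \land (t \lor \lnot s \lor r) \land (s \lor q)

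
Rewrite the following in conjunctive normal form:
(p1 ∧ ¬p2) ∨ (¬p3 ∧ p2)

(p1 ∧ ¬p2) ∨ (¬p3 ∧ p2)
= (p1 ∨ ¬p3) ∧ (p1 ∨ p2) ∧ (¬p2 ∨ ¬p3) ∧ (¬p2 ∨ p2)   — distribute ∨ over ∧
= (p1 ∨ ¬p3) ∧ (p1 ∨ p2) ∧ (¬p2 ∨ ¬p3)   — simplify

(p1 ∨ ¬p3) ∧ (p1 ∨ p2) ∧ (¬p2 ∨ ¬p3)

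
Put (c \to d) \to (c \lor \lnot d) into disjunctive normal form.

c \lor \lnot d

(c \to d) \to (c \lor \lnot d)
⇔ \lnot (c \to d) \lor c \lor \lnot d
⇔ \lnot (\lnot c \lor d) \lor c \lor \lnot d
⇔ (\lnot \lnot c \land \lnot d) \lor c \lor \lnot d
⇔ (c \land \lnot d) \lor c \lor \lnot d
⇔ c \lor \lnot d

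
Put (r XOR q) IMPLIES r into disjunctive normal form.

(NOT r AND NOT q) OR r

(r XOR q) IMPLIES r
≡ NOT (r XOR q) OR r   — eliminate IMPLIES
≡ NOT ((r AND NOT q) OR (NOT r AND q)) OR r   — expand XOR
≡ (NOT (r AND NOT q) AND NOT (NOT r AND q)) OR r   — De Morgan
≡ ((NOT r OR NOT NOT q) AND NOT (NOT r AND q)) OR r   — De Morgan
≡ ((NOT r OR q) AND NOT (NOT r AND q)) OR r   — double negation
≡ ((NOT r OR q) AND (NOT NOT r OR NOT q)) OR r   — De Morgan
≡ ((NOT r OR q) AND (r OR NOT q)) OR r   — double negation
≡ (NOT r AND r) OR (NOT r AND NOT q) OR (q AND r) OR (q AND NOT q) OR r   — distribute AND over OR
≡ (NOT r AND NOT q) OR r   — simplify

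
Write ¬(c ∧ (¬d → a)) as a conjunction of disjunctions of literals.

¬(c ∧ (¬d → a))
= ¬(c ∧ (¬¬d ∨ a))   (eliminate →)
= ¬c ∨ ¬(¬¬d ∨ a)   (De Morgan)
= ¬c ∨ (¬¬¬d ∧ ¬a)   (De Morgan)
= ¬c ∨ (¬d ∧ ¬a)   (double negation)
= (¬c ∨ ¬d) ∧ (¬c ∨ ¬a)   (distribute ∨ over ∧)

(¬c ∨ ¬d) ∧ (¬c ∨ ¬a)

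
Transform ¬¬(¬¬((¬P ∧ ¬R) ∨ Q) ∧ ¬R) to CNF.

(¬P ∨ Q) ∧ ¬R

¬¬(¬¬((¬P ∧ ¬R) ∨ Q) ∧ ¬R)
⇔ ¬¬((¬P ∧ ¬R) ∨ Q) ∧ ¬R   — double negation
⇔ ((¬P ∧ ¬R) ∨ Q) ∧ ¬R   — double negation
⇔ (¬P ∨ Q) ∧ (¬R ∨ Q) ∧ ¬R   — distribute ∨ over ∧
⇔ (¬P ∨ Q) ∧ ¬R   — simplify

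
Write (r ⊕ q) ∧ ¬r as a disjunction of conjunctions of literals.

(r ⊕ q) ∧ ¬r
≡ ((r ∧ ¬q) ∨ (¬r ∧ q)) ∧ ¬r   — expand ⊕
≡ (r ∧ ¬q ∧ ¬r) ∨ (¬r ∧ q ∧ ¬r)   — distribute ∧ over ∨
≡ ¬r ∧ q   — simplify

¬r ∧ q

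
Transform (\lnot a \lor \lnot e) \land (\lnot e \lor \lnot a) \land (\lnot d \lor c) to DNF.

(\lnot a \land \lnot d) \lor (\lnot a \land c) \lor (\lnot e \land \lnot d) \lor (\lnot e \land c)

(\lnot a \lor \lnot e) \land (\lnot e \lor \lnot a) \land (\lnot d \lor c)
≡ (\lnot a \land \lnot e \land \lnot d) \lor (\lnot a \land \lnot e \land c) \lor (\lnot a \land \lnot a \land \lnot d) \lor (\lnot a \land \lnot a \land c) \lor (\lnot e \land \lnot e \land \lnot d) \lor (\lnot e \land \lnot e \land c) \lor (\lnot e \land \lnot a \land \lnot d) \lor (\lnot e \land \lnot a \land c)   — distribute \land over \lor
≡ (\lnot a \land \lnot d) \lor (\lnot a \land c) \lor (\lnot e \land \lnot d) \lor (\lnot e \land c)   — simplify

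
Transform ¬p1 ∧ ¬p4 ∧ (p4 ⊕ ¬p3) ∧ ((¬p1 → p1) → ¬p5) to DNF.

¬p1 ∧ ¬p4 ∧ ¬p3

¬p1 ∧ ¬p4 ∧ (p4 ⊕ ¬p3) ∧ ((¬p1 → p1) → ¬p5)
≡ ¬p1 ∧ ¬p4 ∧ ((p4 ∧ ¬¬p3) ∨ (¬p4 ∧ ¬p3)) ∧ ((¬p1 → p1) → ¬p5)   — expand ⊕
≡ ¬p1 ∧ ¬p4 ∧ ((p4 ∧ ¬¬p3) ∨ (¬p4 ∧ ¬p3)) ∧ (¬(¬p1 → p1) ∨ ¬p5)   — eliminate →
≡ ¬p1 ∧ ¬p4 ∧ ((p4 ∧ ¬¬p3) ∨ (¬p4 ∧ ¬p3)) ∧ (¬(¬¬p1 ∨ p1) ∨ ¬p5)   — eliminate →
≡ ¬p1 ∧ ¬p4 ∧ ((p4 ∧ p3) ∨ (¬p4 ∧ ¬p3)) ∧ (¬(¬¬p1 ∨ p1) ∨ ¬p5)   — double negation
≡ ¬p1 ∧ ¬p4 ∧ ((p4 ∧ p3) ∨ (¬p4 ∧ ¬p3)) ∧ ((¬¬¬p1 ∧ ¬p1) ∨ ¬p5)   — De Morgan
≡ ¬p1 ∧ ¬p4 ∧ ((p4 ∧ p3) ∨ (¬p4 ∧ ¬p3)) ∧ ((¬p1 ∧ ¬p1) ∨ ¬p5)   — double negation
≡ (¬p1 ∧ ¬p4 ∧ p4 ∧ p3 ∧ ¬p1 ∧ ¬p1) ∨ (¬p1 ∧ ¬p4 ∧ p4 ∧ p3 ∧ ¬p5) ∨ (¬p1 ∧ ¬p4 ∧ ¬p4 ∧ ¬p3 ∧ ¬p1 ∧ ¬p1) ∨ (¬p1 ∧ ¬p4 ∧ ¬p4 ∧ ¬p3 ∧ ¬p5)   — distribute ∧ over ∨
≡ ¬p1 ∧ ¬p4 ∧ ¬p3   — simplify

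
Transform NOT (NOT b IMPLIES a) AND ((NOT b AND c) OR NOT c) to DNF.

NOT (NOT b IMPLIES a) AND ((NOT b AND c) OR NOT c)
≡ NOT (NOT NOT b OR a) AND ((NOT b AND c) OR NOT c)   [eliminate IMPLIES]
≡ NOT NOT NOT b AND NOT a AND ((NOT b AND c) OR NOT c)   [De Morgan]
≡ NOT b AND NOT a AND ((NOT b AND c) OR NOT c)   [double negation]
≡ (NOT b AND NOT a AND NOT b AND c) OR (NOT b AND NOT a AND NOT c)   [distribute AND over OR]
≡ (NOT b AND NOT a AND c) OR (NOT b AND NOT a AND NOT c)   [simplify]

(NOT b AND NOT a AND c) OR (NOT b AND NOT a AND NOT c)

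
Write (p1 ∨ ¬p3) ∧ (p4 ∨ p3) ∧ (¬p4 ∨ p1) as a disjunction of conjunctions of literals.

(p1 ∧ p4) ∨ (p1 ∧ p3)

(p1 ∨ ¬p3) ∧ (p4 ∨ p3) ∧ (¬p4 ∨ p1)
≡ (p1 ∧ p4 ∧ ¬p4) ∨ (p1 ∧ p4 ∧ p1) ∨ (p1 ∧ p3 ∧ ¬p4) ∨ (p1 ∧ p3 ∧ p1) ∨ (¬p3 ∧ p4 ∧ ¬p4) ∨ (¬p3 ∧ p4 ∧ p1) ∨ (¬p3 ∧ p3 ∧ ¬p4) ∨ (¬p3 ∧ p3 ∧ p1)   [distribute ∧ over ∨]
≡ (p1 ∧ p4) ∨ (p1 ∧ p3)   [simplify]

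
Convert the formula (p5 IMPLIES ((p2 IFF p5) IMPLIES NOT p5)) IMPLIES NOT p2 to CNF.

p5 OR NOT p2

(p5 IMPLIES ((p2 IFF p5) IMPLIES NOT p5)) IMPLIES NOT p2
⇔ NOT (p5 IMPLIES ((p2 IFF p5) IMPLIES NOT p5)) OR NOT p2   [eliminate IMPLIES]
⇔ NOT (NOT p5 OR ((p2 IFF p5) IMPLIES NOT p5)) OR NOT p2   [eliminate IMPLIES]
⇔ NOT (NOT p5 OR NOT (p2 IFF p5) OR NOT p5) OR NOT p2   [eliminate IMPLIES]
⇔ NOT (NOT p5 OR NOT ((p2 IMPLIES p5) AND (p5 IMPLIES p2)) OR NOT p5) OR NOT p2   [eliminate IFF]
⇔ NOT (NOT p5 OR NOT ((NOT p2 OR p5) AND (p5 IMPLIES p2)) OR NOT p5) OR NOT p2   [eliminate IMPLIES]
⇔ NOT (NOT p5 OR NOT ((NOT p2 OR p5) AND (NOT p5 OR p2)) OR NOT p5) OR NOT p2   [eliminate IMPLIES]
⇔ (NOT NOT p5 AND NOT NOT ((NOT p2 OR p5) AND (NOT p5 OR p2)) AND NOT NOT p5) OR NOT p2   [De Morgan]
⇔ (p5 AND NOT NOT ((NOT p2 OR p5) AND (NOT p5 OR p2)) AND NOT NOT p5) OR NOT p2   [double negation]
⇔ (p5 AND (NOT p2 OR p5) AND (NOT p5 OR p2) AND NOT NOT p5) OR NOT p2   [double negation]
⇔ (p5 AND (NOT p2 OR p5) AND (NOT p5 OR p2) AND p5) OR NOT p2   [double negation]
⇔ (p5 OR NOT p2) AND (NOT p2 OR p5 OR NOT p2) AND (NOT p5 OR p2 OR NOT p2) AND (p5 OR NOT p2)   [distribute OR over AND]
⇔ p5 OR NOT p2   [simplify]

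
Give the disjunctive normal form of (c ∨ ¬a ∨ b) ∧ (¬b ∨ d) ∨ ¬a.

c ∧ ¬b ∨ c ∧ d ∨ b ∧ d ∨ ¬a

(c ∨ ¬a ∨ b) ∧ (¬b ∨ d) ∨ ¬a
≡ c ∧ ¬b ∨ c ∧ d ∨ ¬a ∧ ¬b ∨ ¬a ∧ d ∨ b ∧ ¬b ∨ b ∧ d ∨ ¬a   [distribute ∧ over ∨]
≡ c ∧ ¬b ∨ c ∧ d ∨ b ∧ d ∨ ¬a   [simplify]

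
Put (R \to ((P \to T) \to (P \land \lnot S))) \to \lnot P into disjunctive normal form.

(R \land T \land S) \lor \lnot P

(R \to ((P \to T) \to (P \land \lnot S))) \to \lnot P
= \lnot (R \to ((P \to T) \to (P \land \lnot S))) \lor \lnot P   [eliminate \to]
= \lnot (\lnot R \lor ((P \to T) \to (P \land \lnot S))) \lor \lnot P   [eliminate \to]
= \lnot (\lnot R \lor \lnot (P \to T) \lor (P \land \lnot S)) \lor \lnot P   [eliminate \to]
= \lnot (\lnot R \lor \lnot (\lnot P \lor T) \lor (P \land \lnot S)) \lor \lnot P   [eliminate \to]
= (\lnot \lnot R \land \lnot \lnot (\lnot P \lor T) \land \lnot (P \land \lnot S)) \lor \lnot P   [De Morgan]
= (R \land \lnot \lnot (\lnot P \lor T) \land \lnot (P \land \lnot S)) \lor \lnot P   [double negation]
= (R \land (\lnot P \lor T) \land \lnot (P \land \lnot S)) \lor \lnot P   [double negation]
= (R \land (\lnot P \lor T) \land (\lnot P \lor \lnot \lnot S)) \lor \lnot P   [De Morgan]
= (R \land (\lnot P \lor T) \land (\lnot P \lor S)) \lor \lnot P   [double negation]
= (R \land \lnot P \land \lnot P) \lor (R \land \lnot P \land S) \lor (R \land T \land \lnot P) \lor (R \land T \land S) \lor \lnot P   [distribute \land over \lor]
= (R \land T \land S) \lor \lnot P   [simplify]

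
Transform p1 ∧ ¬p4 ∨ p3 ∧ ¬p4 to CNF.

p1 ∧ ¬p4 ∨ p3 ∧ ¬p4
≡ (p1 ∨ p3) ∧ (p1 ∨ ¬p4) ∧ (¬p4 ∨ p3) ∧ (¬p4 ∨ ¬p4)   — distribute ∨ over ∧
≡ (p1 ∨ p3) ∧ ¬p4   — simplify

(p1 ∨ p3) ∧ ¬p4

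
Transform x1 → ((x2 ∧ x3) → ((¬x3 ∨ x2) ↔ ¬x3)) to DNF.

x1 → ((x2 ∧ x3) → ((¬x3 ∨ x2) ↔ ¬x3))
≡ ¬x1 ∨ ((x2 ∧ x3) → ((¬x3 ∨ x2) ↔ ¬x3))   [eliminate →]
≡ ¬x1 ∨ ¬(x2 ∧ x3) ∨ ((¬x3 ∨ x2) ↔ ¬x3)   [eliminate →]
≡ ¬x1 ∨ ¬(x2 ∧ x3) ∨ (((¬x3 ∨ x2) → ¬x3) ∧ (¬x3 → (¬x3 ∨ x2)))   [eliminate ↔]
≡ ¬x1 ∨ ¬(x2 ∧ x3) ∨ ((¬(¬x3 ∨ x2) ∨ ¬x3) ∧ (¬x3 → (¬x3 ∨ x2)))   [eliminate →]
≡ ¬x1 ∨ ¬(x2 ∧ x3) ∨ ((¬(¬x3 ∨ x2) ∨ ¬x3) ∧ (¬¬x3 ∨ ¬x3 ∨ x2))   [eliminate →]
≡ ¬x1 ∨ ¬x2 ∨ ¬x3 ∨ ((¬(¬x3 ∨ x2) ∨ ¬x3) ∧ (¬¬x3 ∨ ¬x3 ∨ x2))   [De Morgan]
≡ ¬x1 ∨ ¬x2 ∨ ¬x3 ∨ (((¬¬x3 ∧ ¬x2) ∨ ¬x3) ∧ (¬¬x3 ∨ ¬x3 ∨ x2))   [De Morgan]
≡ ¬x1 ∨ ¬x2 ∨ ¬x3 ∨ (((x3 ∧ ¬x2) ∨ ¬x3) ∧ (¬¬x3 ∨ ¬x3 ∨ x2))   [double negation]
≡ ¬x1 ∨ ¬x2 ∨ ¬x3 ∨ (((x3 ∧ ¬x2) ∨ ¬x3) ∧ (x3 ∨ ¬x3 ∨ x2))   [double negation]
≡ ¬x1 ∨ ¬x2 ∨ ¬x3 ∨ (x3 ∧ ¬x2 ∧ x3) ∨ (x3 ∧ ¬x2 ∧ ¬x3) ∨ (x3 ∧ ¬x2 ∧ x2) ∨ (¬x3 ∧ x3) ∨ (¬x3 ∧ ¬x3) ∨ (¬x3 ∧ x2)   [distribute ∧ over ∨]
≡ ¬x1 ∨ ¬x2 ∨ ¬x3   [simplify]

¬x1 ∨ ¬x2 ∨ ¬x3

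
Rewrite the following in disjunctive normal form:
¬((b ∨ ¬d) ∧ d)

¬((b ∨ ¬d) ∧ d)
≡ ¬(b ∨ ¬d) ∨ ¬d
≡ (¬b ∧ ¬¬d) ∨ ¬d
≡ (¬b ∧ d) ∨ ¬d

(¬b ∧ d) ∨ ¬d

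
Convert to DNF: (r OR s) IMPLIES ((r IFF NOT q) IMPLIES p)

(NOT r AND NOT s) OR (r AND q) OR (NOT q AND NOT r) OR p

(r OR s) IMPLIES ((r IFF NOT q) IMPLIES p)
= NOT (r OR s) OR ((r IFF NOT q) IMPLIES p)   (eliminate IMPLIES)
= NOT (r OR s) OR NOT (r IFF NOT q) OR p   (eliminate IMPLIES)
= NOT (r OR s) OR NOT ((r IMPLIES NOT q) AND (NOT q IMPLIES r)) OR p   (eliminate IFF)
= NOT (r OR s) OR NOT ((NOT r OR NOT q) AND (NOT q IMPLIES r)) OR p   (eliminate IMPLIES)
= NOT (r OR s) OR NOT ((NOT r OR NOT q) AND (NOT NOT q OR r)) OR p   (eliminate IMPLIES)
= (NOT r AND NOT s) OR NOT ((NOT r OR NOT q) AND (NOT NOT q OR r)) OR p   (De Morgan)
= (NOT r AND NOT s) OR NOT (NOT r OR NOT q) OR NOT (NOT NOT q OR r) OR p   (De Morgan)
= (NOT r AND NOT s) OR (NOT NOT r AND NOT NOT q) OR NOT (NOT NOT q OR r) OR p   (De Morgan)
= (NOT r AND NOT s) OR (r AND NOT NOT q) OR NOT (NOT NOT q OR r) OR p   (double negation)
= (NOT r AND NOT s) OR (r AND q) OR NOT (NOT NOT q OR r) OR p   (double negation)
= (NOT r AND NOT s) OR (r AND q) OR (NOT NOT NOT q AND NOT r) OR p   (De Morgan)
= (NOT r AND NOT s) OR (r AND q) OR (NOT q AND NOT r) OR p   (double negation)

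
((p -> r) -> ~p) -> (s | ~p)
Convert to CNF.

((p -> r) -> ~p) -> (s | ~p)
≡ ~((p -> r) -> ~p) | s | ~p   [eliminate ->]
≡ ~(~(p -> r) | ~p) | s | ~p   [eliminate ->]
≡ ~(~(~p | r) | ~p) | s | ~p   [eliminate ->]
≡ (~~(~p | r) & ~~p) | s | ~p   [De Morgan]
≡ ((~p | r) & ~~p) | s | ~p   [double negation]
≡ ((~p | r) & p) | s | ~p   [double negation]
≡ (~p | r | s | ~p) & (p | s | ~p)   [distribute | over &]
≡ ~p | r | s   [simplify]

~p | r | s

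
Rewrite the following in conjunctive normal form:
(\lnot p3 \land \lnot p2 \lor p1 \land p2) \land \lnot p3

(\lnot p3 \land \lnot p2 \lor p1 \land p2) \land \lnot p3
= (\lnot p3 \lor p1) \land (\lnot p3 \lor p2) \land (\lnot p2 \lor p1) \land (\lnot p2 \lor p2) \land \lnot p3   — distribute \lor over \land
= (\lnot p2 \lor p1) \land \lnot p3   — simplify

(\lnot p2 \lor p1) \land \lnot p3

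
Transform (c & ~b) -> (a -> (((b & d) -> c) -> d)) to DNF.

(c & ~b) -> (a -> (((b & d) -> c) -> d))
≡ ~(c & ~b) | (a -> (((b & d) -> c) -> d))   (eliminate ->)
≡ ~(c & ~b) | ~a | (((b & d) -> c) -> d)   (eliminate ->)
≡ ~(c & ~b) | ~a | ~((b & d) -> c) | d   (eliminate ->)
≡ ~(c & ~b) | ~a | ~(~(b & d) | c) | d   (eliminate ->)
≡ ~c | ~~b | ~a | ~(~(b & d) | c) | d   (De Morgan)
≡ ~c | b | ~a | ~(~(b & d) | c) | d   (double negation)
≡ ~c | b | ~a | (~~(b & d) & ~c) | d   (De Morgan)
≡ ~c | b | ~a | (b & d & ~c) | d   (double negation)
≡ ~c | b | ~a | d   (simplify)

~c | b | ~a | d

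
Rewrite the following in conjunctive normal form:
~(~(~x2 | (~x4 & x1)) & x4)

~(~(~x2 | (~x4 & x1)) & x4)
≡ ~~(~x2 | (~x4 & x1)) | ~x4   — De Morgan
≡ ~x2 | (~x4 & x1) | ~x4   — double negation
≡ (~x2 | ~x4 | ~x4) & (~x2 | x1 | ~x4)   — distribute | over &
≡ ~x2 | ~x4   — simplify

~x2 | ~x4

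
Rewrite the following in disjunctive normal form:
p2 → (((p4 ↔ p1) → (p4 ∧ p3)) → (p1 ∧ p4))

p2 → (((p4 ↔ p1) → (p4 ∧ p3)) → (p1 ∧ p4))
≡ ¬p2 ∨ (((p4 ↔ p1) → (p4 ∧ p3)) → (p1 ∧ p4))   — eliminate →
≡ ¬p2 ∨ ¬((p4 ↔ p1) → (p4 ∧ p3)) ∨ (p1 ∧ p4)   — eliminate →
≡ ¬p2 ∨ ¬(¬(p4 ↔ p1) ∨ (p4 ∧ p3)) ∨ (p1 ∧ p4)   — eliminate →
≡ ¬p2 ∨ ¬(¬((p4 → p1) ∧ (p1 → p4)) ∨ (p4 ∧ p3)) ∨ (p1 ∧ p4)   — eliminate ↔
≡ ¬p2 ∨ ¬(¬((¬p4 ∨ p1) ∧ (p1 → p4)) ∨ (p4 ∧ p3)) ∨ (p1 ∧ p4)   — eliminate →
≡ ¬p2 ∨ ¬(¬((¬p4 ∨ p1) ∧ (¬p1 ∨ p4)) ∨ (p4 ∧ p3)) ∨ (p1 ∧ p4)   — eliminate →
≡ ¬p2 ∨ (¬¬((¬p4 ∨ p1) ∧ (¬p1 ∨ p4)) ∧ ¬(p4 ∧ p3)) ∨ (p1 ∧ p4)   — De Morgan
≡ ¬p2 ∨ ((¬p4 ∨ p1) ∧ (¬p1 ∨ p4) ∧ ¬(p4 ∧ p3)) ∨ (p1 ∧ p4)   — double negation
≡ ¬p2 ∨ ((¬p4 ∨ p1) ∧ (¬p1 ∨ p4) ∧ (¬p4 ∨ ¬p3)) ∨ (p1 ∧ p4)   — De Morgan
≡ ¬p2 ∨ (¬p4 ∧ ¬p1 ∧ ¬p4) ∨ (¬p4 ∧ ¬p1 ∧ ¬p3) ∨ (¬p4 ∧ p4 ∧ ¬p4) ∨ (¬p4 ∧ p4 ∧ ¬p3) ∨ (p1 ∧ ¬p1 ∧ ¬p4) ∨ (p1 ∧ ¬p1 ∧ ¬p3) ∨ (p1 ∧ p4 ∧ ¬p4) ∨ (p1 ∧ p4 ∧ ¬p3) ∨ (p1 ∧ p4)   — distribute ∧ over ∨
≡ ¬p2 ∨ (¬p4 ∧ ¬p1) ∨ (p1 ∧ p4)   — simplify

¬p2 ∨ (¬p4 ∧ ¬p1) ∨ (p1 ∧ p4)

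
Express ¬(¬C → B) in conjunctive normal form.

¬C ∧ ¬B

¬(¬C → B)
≡ ¬(¬¬C ∨ B)   — eliminate →
≡ ¬¬¬C ∧ ¬B   — De Morgan
≡ ¬C ∧ ¬B   — double negation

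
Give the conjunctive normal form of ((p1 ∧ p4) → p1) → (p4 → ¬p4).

(p1 ∨ ¬p4) ∧ (¬p1 ∨ ¬p4)

((p1 ∧ p4) → p1) → (p4 → ¬p4)
≡ ¬((p1 ∧ p4) → p1) ∨ (p4 → ¬p4)   (eliminate →)
≡ ¬(¬(p1 ∧ p4) ∨ p1) ∨ (p4 → ¬p4)   (eliminate →)
≡ ¬(¬(p1 ∧ p4) ∨ p1) ∨ ¬p4 ∨ ¬p4   (eliminate →)
≡ (¬¬(p1 ∧ p4) ∧ ¬p1) ∨ ¬p4 ∨ ¬p4   (De Morgan)
≡ (p1 ∧ p4 ∧ ¬p1) ∨ ¬p4 ∨ ¬p4   (double negation)
≡ (p1 ∨ ¬p4 ∨ ¬p4) ∧ (p4 ∨ ¬p4 ∨ ¬p4) ∧ (¬p1 ∨ ¬p4 ∨ ¬p4)   (distribute ∨ over ∧)
≡ (p1 ∨ ¬p4) ∧ (¬p1 ∨ ¬p4)   (simplify)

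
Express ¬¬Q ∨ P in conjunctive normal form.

Q ∨ P

¬¬Q ∨ P
≡ Q ∨ P   (double negation)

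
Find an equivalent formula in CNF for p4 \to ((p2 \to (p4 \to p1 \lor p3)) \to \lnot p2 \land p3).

(\lnot p4 \lor p2 \lor p3) \land (\lnot p4 \lor \lnot p1 \lor \lnot p2) \land (\lnot p4 \lor \lnot p1 \lor p3) \land (\lnot p4 \lor \lnot p3 \lor \lnot p2)

p4 \to ((p2 \to (p4 \to p1 \lor p3)) \to \lnot p2 \land p3)
= \lnot p4 \lor ((p2 \to (p4 \to p1 \lor p3)) \to \lnot p2 \land p3)   [eliminate \to]
= \lnot p4 \lor \lnot (p2 \to (p4 \to p1 \lor p3)) \lor \lnot p2 \land p3   [eliminate \to]
= \lnot p4 \lor \lnot (\lnot p2 \lor (p4 \to p1 \lor p3)) \lor \lnot p2 \land p3   [eliminate \to]
= \lnot p4 \lor \lnot (\lnot p2 \lor \lnot p4 \lor p1 \lor p3) \lor \lnot p2 \land p3   [eliminate \to]
= \lnot p4 \lor \lnot \lnot p2 \land \lnot \lnot p4 \land \lnot p1 \land \lnot p3 \lor \lnot p2 \land p3   [De Morgan]
= \lnot p4 \lor p2 \land \lnot \lnot p4 \land \lnot p1 \land \lnot p3 \lor \lnot p2 \land p3   [double negation]
= \lnot p4 \lor p2 \land p4 \land \lnot p1 \land \lnot p3 \lor \lnot p2 \land p3   [double negation]
= (\lnot p4 \lor p2 \lor \lnot p2) \land (\lnot p4 \lor p2 \lor p3) \land (\lnot p4 \lor p4 \lor \lnot p2) \land (\lnot p4 \lor p4 \lor p3) \land (\lnot p4 \lor \lnot p1 \lor \lnot p2) \land (\lnot p4 \lor \lnot p1 \lor p3) \land (\lnot p4 \lor \lnot p3 \lor \lnot p2) \land (\lnot p4 \lor \lnot p3 \lor p3)   [distribute \lor over \land]
= (\lnot p4 \lor p2 \lor p3) \land (\lnot p4 \lor \lnot p1 \lor \lnot p2) \land (\lnot p4 \lor \lnot p1 \lor p3) \land (\lnot p4 \lor \lnot p3 \lor \lnot p2)   [simplify]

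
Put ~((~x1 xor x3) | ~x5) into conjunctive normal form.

~((~x1 xor x3) | ~x5)
= ~(((~x1 | x3) & ~(~x1 & x3)) | ~x5)   [expand xor]
= ~((~x1 | x3) & ~(~x1 & x3)) & ~~x5   [De Morgan]
= (~(~x1 | x3) | ~~(~x1 & x3)) & ~~x5   [De Morgan]
= ((~~x1 & ~x3) | ~~(~x1 & x3)) & ~~x5   [De Morgan]
= ((x1 & ~x3) | ~~(~x1 & x3)) & ~~x5   [double negation]
= ((x1 & ~x3) | (~x1 & x3)) & ~~x5   [double negation]
= ((x1 & ~x3) | (~x1 & x3)) & x5   [double negation]
= (x1 | ~x1) & (x1 | x3) & (~x3 | ~x1) & (~x3 | x3) & x5   [distribute | over &]
= (x1 | x3) & (~x3 | ~x1) & x5   [simplify]

(x1 | x3) & (~x3 | ~x1) & x5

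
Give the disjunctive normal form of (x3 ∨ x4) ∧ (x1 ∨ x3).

(x3 ∨ x4) ∧ (x1 ∨ x3)
≡ (x3 ∧ x1) ∨ (x3 ∧ x3) ∨ (x4 ∧ x1) ∨ (x4 ∧ x3)   — distribute ∧ over ∨
≡ x3 ∨ (x4 ∧ x1)   — simplify

x3 ∨ (x4 ∧ x1)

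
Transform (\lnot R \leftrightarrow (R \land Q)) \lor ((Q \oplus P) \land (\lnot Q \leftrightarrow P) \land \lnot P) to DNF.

(R \land \lnot Q) \lor (Q \land \lnot P)

(\lnot R \leftrightarrow (R \land Q)) \lor ((Q \oplus P) \land (\lnot Q \leftrightarrow P) \land \lnot P)
⇔ ((\lnot R \to (R \land Q)) \land ((R \land Q) \to \lnot R)) \lor ((Q \oplus P) \land (\lnot Q \leftrightarrow P) \land \lnot P)   [eliminate \leftrightarrow]
⇔ ((\lnot \lnot R \lor (R \land Q)) \land ((R \land Q) \to \lnot R)) \lor ((Q \oplus P) \land (\lnot Q \leftrightarrow P) \land \lnot P)   [eliminate \to]
⇔ ((\lnot \lnot R \lor (R \land Q)) \land (\lnot (R \land Q) \lor \lnot R)) \lor ((Q \oplus P) \land (\lnot Q \leftrightarrow P) \land \lnot P)   [eliminate \to]
⇔ ((\lnot \lnot R \lor (R \land Q)) \land (\lnot (R \land Q) \lor \lnot R)) \lor (((Q \land \lnot P) \lor (\lnot Q \land P)) \land (\lnot Q \leftrightarrow P) \land \lnot P)   [expand \oplus]
⇔ ((\lnot \lnot R \lor (R \land Q)) \land (\lnot (R \land Q) \lor \lnot R)) \lor (((Q \land \lnot P) \lor (\lnot Q \land P)) \land (\lnot Q \to P) \land (P \to \lnot Q) \land \lnot P)   [eliminate \leftrightarrow]
⇔ ((\lnot \lnot R \lor (R \land Q)) \land (\lnot (R \land Q) \lor \lnot R)) \lor (((Q \land \lnot P) \lor (\lnot Q \land P)) \land (\lnot \lnot Q \lor P) \land (P \to \lnot Q) \land \lnot P)   [eliminate \to]
⇔ ((\lnot \lnot R \lor (R \land Q)) \land (\lnot (R \land Q) \lor \lnot R)) \lor (((Q \land \lnot P) \lor (\lnot Q \land P)) \land (\lnot \lnot Q \lor P) \land (\lnot P \lor \lnot Q) \land \lnot P)   [eliminate \to]
⇔ ((R \lor (R \land Q)) \land (\lnot (R \land Q) \lor \lnot R)) \lor (((Q \land \lnot P) \lor (\lnot Q \land P)) \land (\lnot \lnot Q \lor P) \land (\lnot P \lor \lnot Q) \land \lnot P)   [double negation]
⇔ ((R \lor (R \land Q)) \land (\lnot R \lor \lnot Q \lor \lnot R)) \lor (((Q \land \lnot P) \lor (\lnot Q \land P)) \land (\lnot \lnot Q \lor P) \land (\lnot P \lor \lnot Q) \land \lnot P)   [De Morgan]
⇔ ((R \lor (R \land Q)) \land (\lnot R \lor \lnot Q \lor \lnot R)) \lor (((Q \land \lnot P) \lor (\lnot Q \land P)) \land (Q \lor P) \land (\lnot P \lor \lnot Q) \land \lnot P)   [double negation]
⇔ (R \land \lnot R) \lor (R \land \lnot Q) \lor (R \land \lnot R) \lor (R \land Q \land \lnot R) \lor (R \land Q \land \lnot Q) \lor (R \land Q \land \lnot R) \lor (Q \land \lnot P \land Q \land \lnot P \land \lnot P) \lor (Q \land \lnot P \land Q \land \lnot Q \land \lnot P) \lor (Q \land \lnot P \land P \land \lnot P \land \lnot P) \lor (Q \land \lnot P \land P \land \lnot Q \land \lnot P) \lor (\lnot Q \land P \land Q \land \lnot P \land \lnot P) \lor (\lnot Q \land P \land Q \land \lnot Q \land \lnot P) \lor (\lnot Q \land P \land P \land \lnot P \land \lnot P) \lor (\lnot Q \land P \land P \land \lnot Q \land \lnot P)   [distribute \land over \lor]
⇔ (R \land \lnot Q) \lor (Q \land \lnot P)   [simplify]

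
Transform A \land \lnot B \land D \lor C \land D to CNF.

(A \lor C) \land (\lnot B \lor C) \land D

A \land \lnot B \land D \lor C \land D
= (A \lor C) \land (A \lor D) \land (\lnot B \lor C) \land (\lnot B \lor D) \land (D \lor C) \land (D \lor D)   [distribute \lor over \land]
= (A \lor C) \land (\lnot B \lor C) \land D   [simplify]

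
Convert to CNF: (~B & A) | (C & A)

(~B | C) & A

(~B & A) | (C & A)
≡ (~B | C) & (~B | A) & (A | C) & (A | A)   [distribute | over &]
≡ (~B | C) & A   [simplify]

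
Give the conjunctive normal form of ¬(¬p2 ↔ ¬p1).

¬(¬p2 ↔ ¬p1)
= ¬((¬p2 → ¬p1) ∧ (¬p1 → ¬p2))   — eliminate ↔
= ¬((¬¬p2 ∨ ¬p1) ∧ (¬p1 → ¬p2))   — eliminate →
= ¬((¬¬p2 ∨ ¬p1) ∧ (¬¬p1 ∨ ¬p2))   — eliminate →
= ¬(¬¬p2 ∨ ¬p1) ∨ ¬(¬¬p1 ∨ ¬p2)   — De Morgan
= (¬¬¬p2 ∧ ¬¬p1) ∨ ¬(¬¬p1 ∨ ¬p2)   — De Morgan
= (¬p2 ∧ ¬¬p1) ∨ ¬(¬¬p1 ∨ ¬p2)   — double negation
= (¬p2 ∧ p1) ∨ ¬(¬¬p1 ∨ ¬p2)   — double negation
= (¬p2 ∧ p1) ∨ (¬¬¬p1 ∧ ¬¬p2)   — De Morgan
= (¬p2 ∧ p1) ∨ (¬p1 ∧ ¬¬p2)   — double negation
= (¬p2 ∧ p1) ∨ (¬p1 ∧ p2)   — double negation
= (¬p2 ∨ ¬p1) ∧ (¬p2 ∨ p2) ∧ (p1 ∨ ¬p1) ∧ (p1 ∨ p2)   — distribute ∨ over ∧
= (¬p2 ∨ ¬p1) ∧ (p1 ∨ p2)   — simplify

(¬p2 ∨ ¬p1) ∧ (p1 ∨ p2)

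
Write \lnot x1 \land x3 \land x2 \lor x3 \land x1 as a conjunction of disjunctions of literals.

\lnot x1 \land x3 \land x2 \lor x3 \land x1
= (\lnot x1 \lor x3) \land (\lnot x1 \lor x1) \land (x3 \lor x3) \land (x3 \lor x1) \land (x2 \lor x3) \land (x2 \lor x1)   — distribute \lor over \land
= x3 \land (x2 \lor x1)   — simplify

x3 \land (x2 \lor x1)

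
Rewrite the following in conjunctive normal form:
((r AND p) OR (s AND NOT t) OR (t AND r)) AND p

((r AND p) OR (s AND NOT t) OR (t AND r)) AND p
≡ (r OR s OR t) AND (r OR s OR r) AND (r OR NOT t OR t) AND (r OR NOT t OR r) AND (p OR s OR t) AND (p OR s OR r) AND (p OR NOT t OR t) AND (p OR NOT t OR r) AND p
≡ (r OR s) AND (r OR NOT t) AND p

(r OR s) AND (r OR NOT t) AND p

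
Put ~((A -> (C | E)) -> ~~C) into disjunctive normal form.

~((A -> (C | E)) -> ~~C)
⇔ ~(~(A -> (C | E)) | ~~C)   — eliminate ->
⇔ ~(~(~A | C | E) | ~~C)   — eliminate ->
⇔ ~~(~A | C | E) & ~~~C   — De Morgan
⇔ (~A | C | E) & ~~~C   — double negation
⇔ (~A | C | E) & ~C   — double negation
⇔ (~A & ~C) | (C & ~C) | (E & ~C)   — distribute & over |
⇔ (~A & ~C) | (E & ~C)   — simplify

(~A & ~C) | (E & ~C)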